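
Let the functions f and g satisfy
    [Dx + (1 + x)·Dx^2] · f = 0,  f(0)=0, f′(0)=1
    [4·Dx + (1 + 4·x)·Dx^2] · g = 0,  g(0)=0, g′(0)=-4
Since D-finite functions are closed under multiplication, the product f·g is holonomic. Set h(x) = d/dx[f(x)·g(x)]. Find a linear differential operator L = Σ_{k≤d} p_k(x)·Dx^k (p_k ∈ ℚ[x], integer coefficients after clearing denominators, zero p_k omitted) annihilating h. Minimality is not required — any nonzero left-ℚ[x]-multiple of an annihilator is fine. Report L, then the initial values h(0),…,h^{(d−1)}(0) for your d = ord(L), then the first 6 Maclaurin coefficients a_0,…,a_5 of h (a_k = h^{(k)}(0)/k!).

L = (136 + 320·x + 256·x^2) + (290 + 1464·x + 2400·x^2 + 1280·x^3)·Dx + (92 + 740·x + 1992·x^2 + 2240·x^3 + 896·x^4)·Dx^2 + (5 + 58·x + 245·x^2 + 464·x^3 + 400·x^4 + 128·x^5)·Dx^3  (order 3).
h: a_k = 0, -8, 30, -320/3, 1175/3, -22204/15, …
ICs: h(0) = 0, h′(0) = -8, h′′(0) = 60.

f: a_k = 0, 1, -1/2, 1/3, -1/4, 1/5, …
g: a_k = 0, -4, 8, -64/3, 64, -1024/5, …
f·g: L₀ = L_f ⊗_s L_g, ord ≤ 2·2.
Differentiate: ansatz ord ≤ ord L₀ ⇒ L.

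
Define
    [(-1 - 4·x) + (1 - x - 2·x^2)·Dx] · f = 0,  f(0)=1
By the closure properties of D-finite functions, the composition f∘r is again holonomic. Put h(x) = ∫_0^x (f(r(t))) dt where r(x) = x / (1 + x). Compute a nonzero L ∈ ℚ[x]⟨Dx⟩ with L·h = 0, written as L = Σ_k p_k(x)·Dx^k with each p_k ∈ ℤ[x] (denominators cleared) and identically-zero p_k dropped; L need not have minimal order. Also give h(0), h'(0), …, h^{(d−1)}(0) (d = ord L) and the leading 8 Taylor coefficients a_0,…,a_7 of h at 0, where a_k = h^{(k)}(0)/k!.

L = (1 + 5·x)·Dx + (-1 - 2·x + x^2 + 2·x^3)·Dx^2  (order 2).
h: a_k = 0, 1, 1/2, 2/3, 0, 4/5, -2/3, 12/7, …
ICs: h(0) = 0, h′(0) = 1.

f: a_k = 1, 1, 3, 5, 11, 21, 43, 85, …
Substitute x→r, Dx→(1/r')Dx; clear ⇒ L₀.
h=∫₀ˣh₀: take L = L₀·Dx.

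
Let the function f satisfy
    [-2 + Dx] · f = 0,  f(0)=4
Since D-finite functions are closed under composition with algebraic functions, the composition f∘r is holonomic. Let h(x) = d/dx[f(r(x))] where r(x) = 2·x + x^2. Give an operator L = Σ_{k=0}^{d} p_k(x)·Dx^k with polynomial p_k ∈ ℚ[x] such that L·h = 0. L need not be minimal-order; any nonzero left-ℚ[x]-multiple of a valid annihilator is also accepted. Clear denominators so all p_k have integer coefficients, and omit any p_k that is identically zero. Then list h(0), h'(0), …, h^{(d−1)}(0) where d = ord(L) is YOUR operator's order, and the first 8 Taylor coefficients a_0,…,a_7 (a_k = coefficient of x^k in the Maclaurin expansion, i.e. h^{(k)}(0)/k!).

f: a_k = 4, 8, 8, 16/3, 8/3, 16/15, 16/45, 32/315, …
L₀ from L_f via x↦r, Dx↦r'^{-1}Dx.
Differentiate: ansatz ord ≤ ord L₀ ⇒ L.
L = (5 + 8·x + 4·x^2) + (-1 - x)·Dx  (order 1).
h: a_k = 16, 80, 224, 1376/3, 2272/3, 15968/15, 11840/9, 460352/315, …
ICs: h(0) = 16.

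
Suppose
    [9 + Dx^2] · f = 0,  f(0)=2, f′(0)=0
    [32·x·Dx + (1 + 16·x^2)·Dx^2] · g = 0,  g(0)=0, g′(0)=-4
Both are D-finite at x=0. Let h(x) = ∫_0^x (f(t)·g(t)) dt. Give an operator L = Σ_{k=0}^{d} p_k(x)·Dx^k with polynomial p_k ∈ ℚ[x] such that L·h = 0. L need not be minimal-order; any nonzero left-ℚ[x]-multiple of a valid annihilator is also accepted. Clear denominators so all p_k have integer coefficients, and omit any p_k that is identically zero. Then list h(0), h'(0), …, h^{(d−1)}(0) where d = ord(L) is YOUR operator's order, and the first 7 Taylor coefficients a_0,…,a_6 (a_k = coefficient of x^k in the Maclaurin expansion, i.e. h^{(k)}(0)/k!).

L = (16425 + 696384·x^2 + 2778624·x^4 + 11943936·x^6 + 47775744·x^8)·Dx + (23616·x + 543744·x^3 + 3981312·x^5 + 21233664·x^7)·Dx^2 + (2050 + 87168·x^2 + 470016·x^4 + 2654208·x^6 + 10616832·x^8)·Dx^3 + (2624·x + 60416·x^3 + 442368·x^5 + 2359296·x^7)·Dx^4 + (25 + 1088·x^2 + 17920·x^4 + 147456·x^6 + 589824·x^8)·Dx^5  (order 5).
h: a_k = 0, 0, -4, 0, 59/3, 0, -3143/30, …
ICs: h(0) = 0, h′(0) = 0, h′′(0) = -8, h′′′(0) = 0, h′′′′(0) = 472.

f: a_k = 2, 0, -9, 0, 27/4, 0, -81/40, …
g: a_k = 0, -4, 0, 64/3, 0, -1024/5, 0, …
Product ⇒ symmetric product L₀, ord ≤ 4.
∫: right-multiply L₀ by Dx.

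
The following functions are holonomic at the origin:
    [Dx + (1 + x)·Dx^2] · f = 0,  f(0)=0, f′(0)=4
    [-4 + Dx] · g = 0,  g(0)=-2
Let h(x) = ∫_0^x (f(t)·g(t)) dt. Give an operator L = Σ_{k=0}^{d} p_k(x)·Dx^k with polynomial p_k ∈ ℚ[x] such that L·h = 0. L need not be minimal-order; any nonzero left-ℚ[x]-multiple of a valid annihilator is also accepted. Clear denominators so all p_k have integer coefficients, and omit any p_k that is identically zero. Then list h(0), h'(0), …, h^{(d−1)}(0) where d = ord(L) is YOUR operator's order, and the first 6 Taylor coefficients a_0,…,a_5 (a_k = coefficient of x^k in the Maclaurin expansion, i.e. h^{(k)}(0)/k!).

f: a_k = 0, 4, -2, 4/3, -1, 4/5, …
g: a_k = -2, -8, -16, -64/3, -64/3, -256/15, …
h₀=f·g: eliminate ⇒ L₀, order ≤ 2·1.
h=∫h₀ ⇒ L = L₀·Dx.
L = (12 + 16·x)·Dx + (-7 - 8·x)·Dx^2 + (1 + x)·Dx^3  (order 3).
h: a_k = 0, 0, -4, -28/3, -38/3, -62/5, …
ICs: h(0) = 0, h′(0) = 0, h′′(0) = -8.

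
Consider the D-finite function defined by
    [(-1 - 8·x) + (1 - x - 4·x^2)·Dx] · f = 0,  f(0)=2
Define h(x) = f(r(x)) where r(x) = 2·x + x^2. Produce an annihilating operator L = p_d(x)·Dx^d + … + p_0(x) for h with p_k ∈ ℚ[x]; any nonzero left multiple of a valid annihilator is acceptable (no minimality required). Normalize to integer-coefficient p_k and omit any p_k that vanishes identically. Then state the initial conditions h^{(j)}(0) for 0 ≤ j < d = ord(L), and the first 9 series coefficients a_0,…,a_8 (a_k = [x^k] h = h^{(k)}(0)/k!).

L = (2 + 34·x + 48·x^2 + 16·x^3) + (-1 + 2·x + 17·x^2 + 16·x^3 + 4·x^4)·Dx  (order 1).
h: a_k = 2, 4, 42, 184, 1154, 6124, 34978, 193264, 1083754, …
ICs: h(0) = 2.

f: a_k = 2, 2, 10, 18, 58, 130, 362, 882, 2330, …
f∘r: x↦r, Dx↦Dx/r' in L_f ⇒ L₀.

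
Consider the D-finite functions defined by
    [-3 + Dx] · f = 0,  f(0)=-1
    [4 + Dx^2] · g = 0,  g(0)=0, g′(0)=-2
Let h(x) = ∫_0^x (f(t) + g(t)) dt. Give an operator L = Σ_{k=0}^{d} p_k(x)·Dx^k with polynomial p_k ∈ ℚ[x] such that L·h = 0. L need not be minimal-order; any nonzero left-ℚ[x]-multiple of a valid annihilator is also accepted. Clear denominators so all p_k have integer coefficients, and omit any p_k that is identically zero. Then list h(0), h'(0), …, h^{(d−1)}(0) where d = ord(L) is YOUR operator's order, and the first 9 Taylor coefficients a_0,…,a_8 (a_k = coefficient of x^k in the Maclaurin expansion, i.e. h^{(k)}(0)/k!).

f: a_k = -1, -3, -9/2, -9/2, -27/8, -81/40, -81/80, -243/560, -729/4480, …
g: a_k = 0, -2, 0, 4/3, 0, -4/15, 0, 8/315, 0, …
h₀=f+g: left-lcm gives L₀, ord ≤ 3.
Integrate: L := L₀·Dx.
L = -12·Dx + 4·Dx^2 - 3·Dx^3 + Dx^4  (order 4).
h: a_k = 0, -1, -5/2, -3/2, -19/24, -27/40, -55/144, -81/560, -2059/40320, …
ICs: h(0) = 0, h′(0) = -1, h′′(0) = -5, h′′′(0) = -9.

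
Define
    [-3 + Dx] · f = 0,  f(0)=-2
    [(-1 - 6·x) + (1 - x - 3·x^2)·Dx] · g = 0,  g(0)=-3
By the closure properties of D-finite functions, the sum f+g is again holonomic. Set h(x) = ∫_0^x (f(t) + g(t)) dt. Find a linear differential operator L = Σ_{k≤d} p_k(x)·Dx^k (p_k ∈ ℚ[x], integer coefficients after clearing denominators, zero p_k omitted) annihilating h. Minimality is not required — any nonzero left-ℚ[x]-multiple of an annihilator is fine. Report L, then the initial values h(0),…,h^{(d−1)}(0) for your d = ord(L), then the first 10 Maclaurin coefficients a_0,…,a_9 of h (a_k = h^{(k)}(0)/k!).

f: a_k = -2, -6, -9, -9, -27/4, -81/20, -81/40, -243/280, -729/2240, -243/2240, …
g: a_k = -3, -3, -12, -21, -57, -120, -291, -651, -1524, -3477, …
f+g: L₀ = lclm(L_f,L_g), ord ≤ 1+1.
h=∫₀ˣh₀: take L = L₀·Dx.
L = (15 + 9·x + 243·x^2 + 162·x^3)·Dx + (1 - 36·x - 99·x^2 + 54·x^3 + 81·x^4)·Dx^2 + (-2 + 11·x + 6·x^2 - 36·x^3 - 27·x^4)·Dx^3  (order 3).
h: a_k = 0, -5, -9/2, -7, -15/2, -51/4, -827/40, -11721/280, -182523/2240, -1138163/6720, …
ICs: h(0) = 0, h′(0) = -5, h′′(0) = -9.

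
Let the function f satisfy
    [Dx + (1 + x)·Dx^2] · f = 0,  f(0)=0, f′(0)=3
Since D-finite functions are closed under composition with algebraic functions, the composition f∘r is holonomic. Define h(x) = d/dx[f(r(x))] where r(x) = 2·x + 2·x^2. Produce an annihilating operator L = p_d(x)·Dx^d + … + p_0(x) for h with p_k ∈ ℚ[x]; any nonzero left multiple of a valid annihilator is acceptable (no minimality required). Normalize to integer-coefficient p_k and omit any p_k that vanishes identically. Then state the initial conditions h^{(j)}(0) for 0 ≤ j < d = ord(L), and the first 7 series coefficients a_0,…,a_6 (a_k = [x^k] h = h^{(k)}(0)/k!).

f: a_k = 0, 3, -3/2, 1, -3/4, 3/5, -1/2, …
h₀=f(r): pull back L_f along r ⇒ L₀.
h=h₀': d/dx-closure on L₀ ⇒ L.
L = (4·x + 4·x^2) + (1 + 4·x + 6·x^2 + 4·x^3)·Dx  (order 1).
h: a_k = 6, 0, -12, 24, -24, 0, 48, …
ICs: h(0) = 6.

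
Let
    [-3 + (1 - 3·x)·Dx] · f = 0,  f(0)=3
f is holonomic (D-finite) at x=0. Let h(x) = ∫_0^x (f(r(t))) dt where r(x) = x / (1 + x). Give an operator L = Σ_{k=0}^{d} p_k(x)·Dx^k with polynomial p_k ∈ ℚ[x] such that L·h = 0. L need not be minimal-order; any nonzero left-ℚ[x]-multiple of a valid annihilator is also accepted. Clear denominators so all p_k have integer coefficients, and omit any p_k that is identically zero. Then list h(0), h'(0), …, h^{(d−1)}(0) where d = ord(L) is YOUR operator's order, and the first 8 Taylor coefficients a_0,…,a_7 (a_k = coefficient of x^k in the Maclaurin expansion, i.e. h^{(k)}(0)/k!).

L = 3·Dx + (-1 + x + 2·x^2)·Dx^2  (order 2).
h: a_k = 0, 3, 9/2, 6, 9, 72/5, 24, 288/7, …
ICs: h(0) = 0, h′(0) = 3.

f: a_k = 3, 9, 27, 81, 243, 729, 2187, 6561, …
h₀=f(r): pull back L_f along r ⇒ L₀.
h=∫₀ˣh₀: take L = L₀·Dx.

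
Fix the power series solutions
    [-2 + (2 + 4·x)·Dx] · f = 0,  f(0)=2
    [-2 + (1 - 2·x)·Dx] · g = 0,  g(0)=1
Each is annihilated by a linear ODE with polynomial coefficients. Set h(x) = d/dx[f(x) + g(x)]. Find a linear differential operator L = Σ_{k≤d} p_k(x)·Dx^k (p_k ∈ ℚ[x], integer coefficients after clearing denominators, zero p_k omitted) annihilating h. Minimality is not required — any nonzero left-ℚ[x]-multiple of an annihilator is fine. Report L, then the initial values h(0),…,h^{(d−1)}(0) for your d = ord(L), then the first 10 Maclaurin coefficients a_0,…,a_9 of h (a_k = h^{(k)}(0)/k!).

f: a_k = 2, 2, -1, 1, -5/4, 7/4, -21/8, 33/8, -429/64, 715/64, …
g: a_k = 1, 2, 4, 8, 16, 32, 64, 128, 256, 512, …
Sum ⇒ L₀ = lclm(L_f,L_g) in ℚ(x)⟨Dx⟩.
Derive L from L₀ (diff closure).
L = (-36 - 24·x) + (-21 - 108·x - 84·x^2)·Dx + (5 + 6·x - 20·x^2 - 24·x^3)·Dx^2  (order 2).
h: a_k = 4, 6, 27, 59, 675/4, 1473/4, 7399/8, 15955/8, 301347/64, 643205/64, …
ICs: h(0) = 4, h′(0) = 6.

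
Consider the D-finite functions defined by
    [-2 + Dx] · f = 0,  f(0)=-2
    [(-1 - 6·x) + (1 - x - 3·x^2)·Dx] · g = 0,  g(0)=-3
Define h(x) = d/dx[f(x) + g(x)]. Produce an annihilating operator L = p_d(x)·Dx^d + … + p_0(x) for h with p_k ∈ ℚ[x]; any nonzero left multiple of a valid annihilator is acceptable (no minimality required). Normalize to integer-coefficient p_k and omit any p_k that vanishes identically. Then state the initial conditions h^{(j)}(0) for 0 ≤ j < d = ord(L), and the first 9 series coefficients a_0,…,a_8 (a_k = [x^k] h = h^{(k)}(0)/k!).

f: a_k = -2, -4, -4, -8/3, -4/3, -8/15, -8/45, -16/315, -4/315, …
g: a_k = -3, -3, -12, -21, -57, -120, -291, -651, -1524, …
f+g: L₀ = lclm(L_f,L_g), ord ≤ 1+1.
h₀' ⇒ L via d/dx closure of L₀.
L = (26 + 268·x + 300·x^2 + 864·x^3 + 324·x^4) + (-19 - 136·x - 196·x^2 - 372·x^3 + 90·x^4 + 108·x^5)·Dx + (3 + x + 23·x^2 - 30·x^3 - 126·x^4 - 54·x^5)·Dx^2  (order 2).
h: a_k = -7, -32, -71, -700/3, -1808/3, -26206/15, -205081/45, -3840512/315, -9857303/315, …
ICs: h(0) = -7, h′(0) = -32.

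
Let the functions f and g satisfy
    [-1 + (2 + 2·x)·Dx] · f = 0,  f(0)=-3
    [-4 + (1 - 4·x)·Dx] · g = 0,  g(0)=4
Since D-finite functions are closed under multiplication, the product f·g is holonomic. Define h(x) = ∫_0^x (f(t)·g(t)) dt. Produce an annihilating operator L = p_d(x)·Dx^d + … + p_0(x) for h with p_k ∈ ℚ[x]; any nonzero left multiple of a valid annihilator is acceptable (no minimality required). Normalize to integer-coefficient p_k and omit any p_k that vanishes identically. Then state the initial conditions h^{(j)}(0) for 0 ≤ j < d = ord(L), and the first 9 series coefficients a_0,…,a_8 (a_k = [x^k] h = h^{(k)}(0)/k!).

L = (9 + 4·x)·Dx + (-2 + 6·x + 8·x^2)·Dx^2  (order 2).
h: a_k = 0, -12, -27, -143/2, -3435/16, -21981/32, -293087/128, -14068113/1792, -112545003/4096, …
ICs: h(0) = 0, h′(0) = -12.

f: a_k = -3, -3/2, 3/8, -3/16, 15/128, -21/256, 63/1024, -99/2048, 1287/32768, …
g: a_k = 4, 16, 64, 256, 1024, 4096, 16384, 65536, 262144, …
Product ⇒ symmetric product L₀, ord ≤ 1.
h=∫h₀ ⇒ L = L₀·Dx.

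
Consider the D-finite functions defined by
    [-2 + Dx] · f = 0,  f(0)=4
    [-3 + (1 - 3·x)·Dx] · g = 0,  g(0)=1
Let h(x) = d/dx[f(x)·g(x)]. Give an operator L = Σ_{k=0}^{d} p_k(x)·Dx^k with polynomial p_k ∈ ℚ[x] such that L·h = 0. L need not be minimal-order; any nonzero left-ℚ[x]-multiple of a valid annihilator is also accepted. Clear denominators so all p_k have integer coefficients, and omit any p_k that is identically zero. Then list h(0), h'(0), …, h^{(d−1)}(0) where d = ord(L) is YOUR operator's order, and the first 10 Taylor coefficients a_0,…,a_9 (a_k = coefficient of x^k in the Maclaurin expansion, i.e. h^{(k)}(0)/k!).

f: a_k = 4, 8, 8, 16/3, 8/3, 16/15, 16/45, 32/315, 8/315, 16/2835, …
g: a_k = 1, 3, 9, 27, 81, 243, 729, 2187, 6561, 19683, …
Product ⇒ symmetric product L₀, ord ≤ 1.
Differentiate: ansatz ord ≤ ord L₀ ⇒ L.
L = (34 - 60·x + 36·x^2) + (-5 + 21·x - 18·x^2)·Dx  (order 1).
h: a_k = 20, 136, 628, 7568/3, 28396/3, 102232/3, 5367212/45, 128813152/315, 434744404/315, 13042332152/2835, …
ICs: h(0) = 20.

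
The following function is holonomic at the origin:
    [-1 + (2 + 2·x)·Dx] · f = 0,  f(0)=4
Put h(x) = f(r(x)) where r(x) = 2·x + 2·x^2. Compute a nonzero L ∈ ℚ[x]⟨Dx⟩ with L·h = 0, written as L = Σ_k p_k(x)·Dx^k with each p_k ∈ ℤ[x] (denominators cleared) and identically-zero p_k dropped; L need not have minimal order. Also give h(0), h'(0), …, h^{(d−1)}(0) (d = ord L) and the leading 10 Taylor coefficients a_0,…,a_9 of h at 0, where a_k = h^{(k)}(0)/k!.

f: a_k = 4, 2, -1/2, 1/4, -5/32, 7/64, -21/256, 33/512, -429/8192, 715/16384, …
L₀ from L_f via x↦r, Dx↦r'^{-1}Dx.
L = (-1 - 2·x) + (1 + 2·x + 2·x^2)·Dx  (order 1).
h: a_k = 4, 4, 2, -2, 3/2, -1/2, -3/4, 7/4, -61/32, 27/32, …
ICs: h(0) = 4.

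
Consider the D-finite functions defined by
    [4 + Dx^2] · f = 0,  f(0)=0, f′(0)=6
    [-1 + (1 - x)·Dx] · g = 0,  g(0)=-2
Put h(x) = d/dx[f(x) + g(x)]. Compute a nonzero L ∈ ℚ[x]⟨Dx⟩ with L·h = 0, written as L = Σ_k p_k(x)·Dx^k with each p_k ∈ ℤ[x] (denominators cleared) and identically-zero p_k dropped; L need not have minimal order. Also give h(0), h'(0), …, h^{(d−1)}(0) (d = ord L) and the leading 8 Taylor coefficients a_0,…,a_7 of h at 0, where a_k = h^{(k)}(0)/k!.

f: a_k = 0, 6, 0, -4, 0, 4/5, 0, -8/105, …
g: a_k = -2, -2, -2, -2, -2, -2, -2, -2, …
Sum ⇒ L₀ = lclm(L_f,L_g) in ℚ(x)⟨Dx⟩.
Derive L from L₀ (diff closure).
L = (64 - 32·x + 16·x^2) + (-20 + 36·x - 24·x^2 + 8·x^3)·Dx + (16 - 8·x + 4·x^2)·Dx^2 + (-5 + 9·x - 6·x^2 + 2·x^3)·Dx^3  (order 3).
h: a_k = 4, -4, -18, -8, -6, -12, -218/15, -16, …
ICs: h(0) = 4, h′(0) = -4, h′′(0) = -36.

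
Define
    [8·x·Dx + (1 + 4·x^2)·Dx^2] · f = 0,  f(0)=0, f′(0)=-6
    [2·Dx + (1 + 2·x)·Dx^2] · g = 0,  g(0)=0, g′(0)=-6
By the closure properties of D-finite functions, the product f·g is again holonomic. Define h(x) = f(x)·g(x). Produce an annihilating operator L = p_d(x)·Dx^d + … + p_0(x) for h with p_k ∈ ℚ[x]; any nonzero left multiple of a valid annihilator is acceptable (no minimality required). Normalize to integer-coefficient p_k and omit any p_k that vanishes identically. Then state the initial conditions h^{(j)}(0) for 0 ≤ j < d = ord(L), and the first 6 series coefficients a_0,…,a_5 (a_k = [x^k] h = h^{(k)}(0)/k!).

f: a_k = 0, -6, 0, 8, 0, -96/5, …
g: a_k = 0, -6, 6, -8, 12, -96/5, …
Sym-product of L_f,L_g gives L₀ (≤ ord 4).
L = (192 + 704·x + 2560·x^2 + 9984·x^3 + 15360·x^4 + 13312·x^5 + 4096·x^7)·Dx + (72 + 992·x + 4928·x^2 + 15488·x^3 + 34816·x^4 + 47616·x^5 + 35840·x^6 + 6144·x^7 + 14336·x^8)·Dx^2 + (24 + 256·x + 1536·x^2 + 4992·x^3 + 11520·x^4 + 19968·x^5 + 24576·x^6 + 18432·x^7 + 6144·x^8 + 8192·x^9)·Dx^3 + (5 + 36·x + 148·x^2 + 448·x^3 + 1056·x^4 + 1920·x^5 + 2688·x^6 + 3072·x^7 + 2304·x^8 + 1024·x^9 + 1024·x^10)·Dx^4  (order 4).
h: a_k = 0, 0, 36, -36, 0, -24, …
ICs: h(0) = 0, h′(0) = 0, h′′(0) = 72, h′′′(0) = -216.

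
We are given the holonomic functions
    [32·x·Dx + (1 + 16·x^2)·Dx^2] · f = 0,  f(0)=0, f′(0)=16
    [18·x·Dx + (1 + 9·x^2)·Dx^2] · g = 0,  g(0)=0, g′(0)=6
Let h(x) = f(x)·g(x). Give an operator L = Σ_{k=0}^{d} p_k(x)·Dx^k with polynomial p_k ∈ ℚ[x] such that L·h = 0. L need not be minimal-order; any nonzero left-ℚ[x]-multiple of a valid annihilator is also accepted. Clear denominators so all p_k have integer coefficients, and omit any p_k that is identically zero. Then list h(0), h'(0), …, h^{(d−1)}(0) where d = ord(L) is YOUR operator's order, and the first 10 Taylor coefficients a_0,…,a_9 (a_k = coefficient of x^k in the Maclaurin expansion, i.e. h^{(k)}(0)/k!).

f: a_k = 0, 16, 0, -256/3, 0, 4096/5, 0, -65536/7, 0, 1048576/9, …
g: a_k = 0, 6, 0, -18, 0, 486/5, 0, -4374/7, 0, 4374, …
Product ⇒ symmetric product L₀, ord ≤ 4.
L = (-3456·x - 144000·x^3 - 1327104·x^5 + 4147200·x^7 + 71663616·x^9)·Dx + (-100 - 11532·x^2 - 259200·x^4 - 1161216·x^6 + 14515200·x^8 + 107495424·x^10)·Dx^2 + (-200·x - 7880·x^3 - 86400·x^5 + 194112·x^7 + 8294400·x^9 + 35831808·x^11)·Dx^3 + (-1 - 50·x^2 - 769·x^4 + 110736·x^8 + 1036800·x^10 + 2985984·x^12)·Dx^4  (order 4).
h: a_k = 0, 0, 96, 0, -800, 0, 40032/5, 0, -624480/7, 0, …
ICs: h(0) = 0, h′(0) = 0, h′′(0) = 192, h′′′(0) = 0.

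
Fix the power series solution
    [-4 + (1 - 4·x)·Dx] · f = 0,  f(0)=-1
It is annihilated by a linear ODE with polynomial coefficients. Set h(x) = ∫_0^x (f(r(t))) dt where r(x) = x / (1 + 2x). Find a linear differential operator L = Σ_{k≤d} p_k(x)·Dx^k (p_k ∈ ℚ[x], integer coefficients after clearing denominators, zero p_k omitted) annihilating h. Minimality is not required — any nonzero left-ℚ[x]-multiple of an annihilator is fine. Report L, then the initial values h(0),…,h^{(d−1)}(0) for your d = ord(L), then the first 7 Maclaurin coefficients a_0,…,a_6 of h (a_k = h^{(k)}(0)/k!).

f: a_k = -1, -4, -16, -64, -256, -1024, -4096, …
L₀ from L_f via x↦r, Dx↦r'^{-1}Dx.
h=∫₀ˣh₀: take L = L₀·Dx.
L = 4·Dx + (-1 + 4·x^2)·Dx^2  (order 2).
h: a_k = 0, -1, -2, -8/3, -4, -32/5, -32/3, …
ICs: h(0) = 0, h′(0) = -1.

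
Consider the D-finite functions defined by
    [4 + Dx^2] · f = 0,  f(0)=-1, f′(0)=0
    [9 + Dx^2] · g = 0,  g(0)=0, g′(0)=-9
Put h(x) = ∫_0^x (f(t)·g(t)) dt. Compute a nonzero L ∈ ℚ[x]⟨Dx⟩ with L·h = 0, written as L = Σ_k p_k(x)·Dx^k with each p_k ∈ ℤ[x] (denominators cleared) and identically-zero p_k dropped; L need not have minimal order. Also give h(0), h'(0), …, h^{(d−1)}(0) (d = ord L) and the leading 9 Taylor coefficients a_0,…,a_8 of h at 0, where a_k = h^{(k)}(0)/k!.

L = 25·Dx + 26·Dx^3 + Dx^5  (order 5).
h: a_k = 0, 0, 9/2, 0, -63/8, 0, 521/80, 0, -13021/4480, …
ICs: h(0) = 0, h′(0) = 0, h′′(0) = 9, h′′′(0) = 0, h′′′′(0) = -189.

f: a_k = -1, 0, 2, 0, -2/3, 0, 4/45, 0, -2/315, …
g: a_k = 0, -9, 0, 27/2, 0, -243/40, 0, 729/560, 0, …
h₀=f·g: eliminate ⇒ L₀, order ≤ 2·2.
Integrate: L := L₀·Dx.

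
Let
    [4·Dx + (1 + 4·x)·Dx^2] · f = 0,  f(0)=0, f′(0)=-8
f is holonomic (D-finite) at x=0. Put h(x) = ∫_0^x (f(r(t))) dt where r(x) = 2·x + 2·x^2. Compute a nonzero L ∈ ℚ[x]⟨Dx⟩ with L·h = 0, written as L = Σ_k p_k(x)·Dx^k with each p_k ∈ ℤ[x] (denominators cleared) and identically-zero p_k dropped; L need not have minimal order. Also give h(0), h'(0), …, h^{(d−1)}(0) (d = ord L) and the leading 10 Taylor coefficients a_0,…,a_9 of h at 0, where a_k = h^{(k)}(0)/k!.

L = (6 + 16·x + 16·x^2)·Dx^2 + (1 + 10·x + 24·x^2 + 16·x^3)·Dx^3  (order 3).
h: a_k = 0, 0, -8, 16, -160/3, 1088/5, -14848/15, 33792/7, -173056/7, 1181696/9, …
ICs: h(0) = 0, h′(0) = 0, h′′(0) = -16.

f: a_k = 0, -8, 16, -128/3, 128, -2048/5, 4096/3, -32768/7, 16384, -524288/9, …
Change of var in L_f (x↦r) gives L₀.
h=∫₀ˣh₀: take L = L₀·Dx.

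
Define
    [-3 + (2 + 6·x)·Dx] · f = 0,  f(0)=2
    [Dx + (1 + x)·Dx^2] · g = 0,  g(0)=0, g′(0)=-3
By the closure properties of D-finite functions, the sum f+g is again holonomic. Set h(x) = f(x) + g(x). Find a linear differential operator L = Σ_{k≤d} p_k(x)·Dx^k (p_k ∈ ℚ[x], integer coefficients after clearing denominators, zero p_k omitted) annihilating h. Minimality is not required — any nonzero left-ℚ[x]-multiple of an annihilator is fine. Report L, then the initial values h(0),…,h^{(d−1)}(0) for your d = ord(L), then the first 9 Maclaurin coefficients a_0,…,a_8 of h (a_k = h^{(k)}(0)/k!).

f: a_k = 2, 3, -9/4, 27/8, -405/64, 1701/128, -15309/512, 72171/1024, -2814669/16384, …
g: a_k = 0, -3, 3/2, -1, 3/4, -3/5, 1/2, -3/7, 3/8, …
h₀=f+g: left-lcm gives L₀, ord ≤ 3.
L = (-15 + 9·x)·Dx + (-19 - 6·x + 45·x^2)·Dx^2 + (-2 - 2·x + 18·x^2 + 18·x^3)·Dx^3  (order 3).
h: a_k = 2, 0, -3/4, 19/8, -357/64, 8121/640, -15053/512, 502125/7168, -2808525/16384, …
ICs: h(0) = 2, h′(0) = 0, h′′(0) = -3/2.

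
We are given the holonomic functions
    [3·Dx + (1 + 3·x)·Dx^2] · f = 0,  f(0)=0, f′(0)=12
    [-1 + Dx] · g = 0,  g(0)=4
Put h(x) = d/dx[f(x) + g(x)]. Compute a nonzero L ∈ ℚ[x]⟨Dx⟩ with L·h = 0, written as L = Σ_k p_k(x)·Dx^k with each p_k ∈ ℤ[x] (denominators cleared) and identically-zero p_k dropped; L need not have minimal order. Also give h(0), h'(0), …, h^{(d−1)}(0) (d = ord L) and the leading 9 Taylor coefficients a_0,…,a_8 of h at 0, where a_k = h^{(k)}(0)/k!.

L = (-21 - 9·x) + (17 - 6·x - 9·x^2)·Dx + (4 + 15·x + 9·x^2)·Dx^2  (order 2).
h: a_k = 16, -32, 110, -970/3, 5833/6, -87479/30, 1574641/180, -33067439/1260, 793618561/10080, …
ICs: h(0) = 16, h′(0) = -32.

f: a_k = 0, 12, -18, 36, -81, 972/5, -486, 8748/7, -6561/2, …
g: a_k = 4, 4, 2, 2/3, 1/6, 1/30, 1/180, 1/1260, 1/10080, …
Sum ⇒ L₀ = lclm(L_f,L_g) in ℚ(x)⟨Dx⟩.
h₀' ⇒ L via d/dx closure of L₀.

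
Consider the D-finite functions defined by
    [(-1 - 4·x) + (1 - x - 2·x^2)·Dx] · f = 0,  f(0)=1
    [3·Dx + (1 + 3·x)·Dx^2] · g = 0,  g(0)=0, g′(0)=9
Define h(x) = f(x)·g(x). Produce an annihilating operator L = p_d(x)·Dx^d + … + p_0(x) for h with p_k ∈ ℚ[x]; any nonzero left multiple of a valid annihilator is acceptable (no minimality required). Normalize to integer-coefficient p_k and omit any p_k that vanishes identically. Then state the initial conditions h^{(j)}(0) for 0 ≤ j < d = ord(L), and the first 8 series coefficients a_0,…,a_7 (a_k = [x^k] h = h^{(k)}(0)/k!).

L = (7 + 24·x) + (-1 + 17·x + 30·x^2)·Dx + (-1 - 2·x + 5·x^2 + 6·x^3)·Dx^2  (order 2).
h: a_k = 0, 9, -9/2, 81/2, -117/4, 3951/20, -4509/20, 154971/140, …
ICs: h(0) = 0, h′(0) = 9.

f: a_k = 1, 1, 3, 5, 11, 21, 43, 85, …
g: a_k = 0, 9, -27/2, 27, -243/4, 729/5, -729/2, 6561/7, …
f·g: L₀ = L_f ⊗_s L_g, ord ≤ 1·2.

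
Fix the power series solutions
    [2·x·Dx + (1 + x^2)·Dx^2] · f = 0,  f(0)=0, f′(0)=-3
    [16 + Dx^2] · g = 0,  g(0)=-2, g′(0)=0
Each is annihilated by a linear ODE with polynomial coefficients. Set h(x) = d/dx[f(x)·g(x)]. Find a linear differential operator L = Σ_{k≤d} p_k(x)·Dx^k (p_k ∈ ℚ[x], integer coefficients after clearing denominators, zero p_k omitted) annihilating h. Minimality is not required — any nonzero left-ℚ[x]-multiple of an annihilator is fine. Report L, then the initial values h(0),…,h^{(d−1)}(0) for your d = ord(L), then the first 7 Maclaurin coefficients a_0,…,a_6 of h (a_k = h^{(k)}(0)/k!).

f: a_k = 0, -3, 0, 1, 0, -3/5, 0, …
g: a_k = -2, 0, 16, 0, -64/3, 0, 512/45, …
Product ⇒ symmetric product L₀, ord ≤ 4.
h₀' ⇒ L via d/dx closure of L₀.
L = (32960 + 157056·x^2 + 319424·x^4 + 359424·x^6 + 242688·x^8 + 94208·x^10 + 16384·x^12) + (6752·x + 28736·x^3 + 49120·x^5 + 43520·x^7 + 20480·x^9 + 4096·x^11)·Dx + (3420 + 17320·x^2 + 37356·x^4 + 44272·x^6 + 30848·x^8 + 12032·x^10 + 2048·x^12)·Dx^2 + (422·x + 1796·x^3 + 3070·x^5 + 2720·x^7 + 1280·x^9 + 256·x^11)·Dx^3 + (85 + 469·x^2 + 1087·x^4 + 1363·x^6 + 980·x^8 + 384·x^10 + 64·x^12)·Dx^4  (order 4).
h: a_k = 6, 0, -150, 0, 406, 0, -6922/15, …
ICs: h(0) = 6, h′(0) = 0, h′′(0) = -300, h′′′(0) = 0.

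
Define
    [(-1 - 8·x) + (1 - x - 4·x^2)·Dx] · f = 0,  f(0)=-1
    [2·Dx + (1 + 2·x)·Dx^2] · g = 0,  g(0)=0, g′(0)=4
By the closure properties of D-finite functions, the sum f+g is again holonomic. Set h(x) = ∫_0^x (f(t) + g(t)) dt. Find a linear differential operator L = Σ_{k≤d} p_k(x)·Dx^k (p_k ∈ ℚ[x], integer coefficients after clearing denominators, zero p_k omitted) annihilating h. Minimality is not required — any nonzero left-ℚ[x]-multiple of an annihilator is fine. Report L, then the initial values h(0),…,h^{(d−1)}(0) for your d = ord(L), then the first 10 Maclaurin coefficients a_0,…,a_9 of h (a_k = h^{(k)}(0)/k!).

f: a_k = -1, -1, -5, -9, -29, -65, -181, -441, -1165, -2929, …
g: a_k = 0, 4, -4, 16/3, -8, 64/5, -64/3, 256/7, -64, 1024/9, …
Sum ⇒ L₀ = lclm(L_f,L_g) in ℚ(x)⟨Dx⟩.
h=∫₀ˣh₀: take L = L₀·Dx.
L = (94 + 644·x + 1664·x^2 + 1920·x^3 + 1536·x^4)·Dx^2 + (23 + 324·x + 1448·x^2 + 3072·x^3 + 3904·x^4 + 2560·x^5)·Dx^3 + (-6 - 35·x - 53·x^2 + 98·x^3 + 528·x^4 + 864·x^5 + 512·x^6)·Dx^4  (order 4).
h: a_k = 0, -1, 3/2, -3, -11/12, -37/5, -87/10, -607/21, -2831/56, -1229/9, …
ICs: h(0) = 0, h′(0) = -1, h′′(0) = 3, h′′′(0) = -18.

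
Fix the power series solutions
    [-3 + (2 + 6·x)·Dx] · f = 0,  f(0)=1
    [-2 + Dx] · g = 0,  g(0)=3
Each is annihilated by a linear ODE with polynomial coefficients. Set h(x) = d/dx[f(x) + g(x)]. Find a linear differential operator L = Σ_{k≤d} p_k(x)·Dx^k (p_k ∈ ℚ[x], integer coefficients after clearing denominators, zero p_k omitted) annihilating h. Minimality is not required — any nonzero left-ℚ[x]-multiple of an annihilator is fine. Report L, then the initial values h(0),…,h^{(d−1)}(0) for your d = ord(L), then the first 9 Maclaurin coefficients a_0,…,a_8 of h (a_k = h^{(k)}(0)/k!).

f: a_k = 1, 3/2, -9/8, 27/16, -405/128, 1701/256, -15309/1024, 72171/2048, -2814669/32768, …
g: a_k = 3, 6, 6, 4, 2, 4/5, 4/15, 8/105, 2/105, …
L₀ := lclm(L_f,L_g); ord L₀ ≤ 1+1.
Differentiate: ansatz ord ≤ ord L₀ ⇒ L.
L = (-78 - 72·x) + (11 - 96·x - 144·x^2)·Dx + (14 + 66·x + 72·x^2)·Dx^2  (order 2).
h: a_k = 15/2, 39/4, 273/16, -149/32, 9529/256, -225539/2560, 7594339/30720, -295474709/430080, 13299573169/6881280, …
ICs: h(0) = 15/2, h′(0) = 39/4.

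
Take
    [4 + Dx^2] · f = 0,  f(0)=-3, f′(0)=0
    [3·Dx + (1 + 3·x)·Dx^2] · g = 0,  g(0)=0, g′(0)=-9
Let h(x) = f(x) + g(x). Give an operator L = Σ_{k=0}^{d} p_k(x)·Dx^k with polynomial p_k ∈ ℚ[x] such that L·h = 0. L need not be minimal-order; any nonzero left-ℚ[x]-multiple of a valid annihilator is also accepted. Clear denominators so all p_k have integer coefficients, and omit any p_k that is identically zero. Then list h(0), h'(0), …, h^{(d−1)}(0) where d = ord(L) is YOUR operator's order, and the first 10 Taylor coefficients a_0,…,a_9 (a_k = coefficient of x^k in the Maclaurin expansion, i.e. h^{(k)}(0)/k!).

L = (348 + 144·x + 216·x^2)·Dx + (44 + 180·x + 216·x^2 + 216·x^3)·Dx^2 + (87 + 36·x + 54·x^2)·Dx^3 + (11 + 45·x + 54·x^2 + 54·x^3)·Dx^4  (order 4).
h: a_k = -3, -9, 39/2, -27, 235/4, -729/5, 10943/30, -6561/7, 2066699/840, -6561, …
ICs: h(0) = -3, h′(0) = -9, h′′(0) = 39, h′′′(0) = -162.

f: a_k = -3, 0, 6, 0, -2, 0, 4/15, 0, -2/105, 0, …
g: a_k = 0, -9, 27/2, -27, 243/4, -729/5, 729/2, -6561/7, 19683/8, -6561, …
L₀ := lclm(L_f,L_g); ord L₀ ≤ 2+2.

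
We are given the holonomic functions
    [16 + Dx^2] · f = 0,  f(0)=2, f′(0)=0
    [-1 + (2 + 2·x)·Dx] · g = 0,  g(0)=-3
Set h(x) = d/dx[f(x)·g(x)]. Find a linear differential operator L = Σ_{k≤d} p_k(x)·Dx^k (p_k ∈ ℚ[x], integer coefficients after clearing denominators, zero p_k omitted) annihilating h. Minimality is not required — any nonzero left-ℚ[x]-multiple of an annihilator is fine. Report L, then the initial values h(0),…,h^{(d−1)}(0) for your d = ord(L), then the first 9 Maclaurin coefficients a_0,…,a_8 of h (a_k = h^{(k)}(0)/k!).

L = (4733 + 17664·x + 25216·x^2 + 16384·x^3 + 4096·x^4) + (-244 - 756·x - 768·x^2 - 256·x^3)·Dx + (268 + 1048·x + 1548·x^2 + 1024·x^3 + 256·x^4)·Dx^2  (order 2).
h: a_k = -3, 195/2, 567/8, -4465/16, -18665/128, 310129/1280, 1535653/15360, -21374753/215040, -39067227/1146880, …
ICs: h(0) = -3, h′(0) = 195/2.

f: a_k = 2, 0, -16, 0, 64/3, 0, -512/45, 0, 1024/315, …
g: a_k = -3, -3/2, 3/8, -3/16, 15/128, -21/256, 63/1024, -99/2048, 1287/32768, …
Product ⇒ symmetric product L₀, ord ≤ 2.
h₀' ⇒ L via d/dx closure of L₀.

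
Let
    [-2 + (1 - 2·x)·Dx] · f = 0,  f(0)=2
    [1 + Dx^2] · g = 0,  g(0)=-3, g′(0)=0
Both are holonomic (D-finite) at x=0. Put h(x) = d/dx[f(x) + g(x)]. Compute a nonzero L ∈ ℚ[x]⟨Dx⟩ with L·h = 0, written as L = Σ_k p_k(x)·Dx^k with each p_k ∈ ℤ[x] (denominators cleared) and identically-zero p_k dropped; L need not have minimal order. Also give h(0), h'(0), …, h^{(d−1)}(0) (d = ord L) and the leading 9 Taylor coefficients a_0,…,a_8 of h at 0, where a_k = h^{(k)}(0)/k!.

f: a_k = 2, 4, 8, 16, 32, 64, 128, 256, 512, …
g: a_k = -3, 0, 3/2, 0, -1/8, 0, 1/240, 0, -1/13440, …
Sum ⇒ L₀ = lclm(L_f,L_g) in ℚ(x)⟨Dx⟩.
Derive L from L₀ (diff closure).
L = (196 - 16·x + 16·x^2) + (-25 + 54·x - 12·x^2 + 8·x^3)·Dx + (196 - 16·x + 16·x^2)·Dx^2 + (-25 + 54·x - 12·x^2 + 8·x^3)·Dx^3  (order 3).
h: a_k = 4, 19, 48, 255/2, 320, 30721/40, 1792, 6881279/1680, 9216, …
ICs: h(0) = 4, h′(0) = 19, h′′(0) = 96.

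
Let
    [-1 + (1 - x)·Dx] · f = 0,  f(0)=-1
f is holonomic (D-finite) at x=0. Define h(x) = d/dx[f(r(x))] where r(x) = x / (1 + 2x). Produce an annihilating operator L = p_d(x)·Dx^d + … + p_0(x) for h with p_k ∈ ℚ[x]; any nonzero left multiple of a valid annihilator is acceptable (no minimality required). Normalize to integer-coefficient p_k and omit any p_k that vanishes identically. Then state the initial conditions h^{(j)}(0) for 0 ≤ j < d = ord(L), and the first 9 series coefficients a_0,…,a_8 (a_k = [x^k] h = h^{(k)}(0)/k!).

L = -4 + (-2 - 2·x)·Dx  (order 1).
h: a_k = -1, 2, -3, 4, -5, 6, -7, 8, -9, …
ICs: h(0) = -1.

f: a_k = -1, -1, -1, -1, -1, -1, -1, -1, -1, …
f∘r: x↦r, Dx↦Dx/r' in L_f ⇒ L₀.
h=h₀': d/dx-closure on L₀ ⇒ L.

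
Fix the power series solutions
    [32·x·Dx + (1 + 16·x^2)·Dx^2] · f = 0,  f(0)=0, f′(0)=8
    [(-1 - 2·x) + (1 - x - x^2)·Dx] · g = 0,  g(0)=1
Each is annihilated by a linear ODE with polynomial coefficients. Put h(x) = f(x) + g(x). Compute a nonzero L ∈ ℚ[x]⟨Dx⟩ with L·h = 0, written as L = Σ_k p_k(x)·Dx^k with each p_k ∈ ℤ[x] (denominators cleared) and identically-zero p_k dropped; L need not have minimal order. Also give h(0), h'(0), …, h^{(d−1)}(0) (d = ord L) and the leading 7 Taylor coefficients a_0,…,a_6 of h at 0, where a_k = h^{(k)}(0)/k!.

L = (64 - 256·x - 3904·x^2 - 6912·x^3 - 9696·x^4 - 1536·x^6)·Dx + (-25 - 24·x + 542·x^2 - 780·x^3 - 6800·x^4 - 6560·x^5 - 768·x^6 - 1536·x^7)·Dx^2 + (2 + 17·x + 62·x^2 + 202·x^3 + 445·x^4 - 1136·x^5 - 576·x^6 - 256·x^7 - 256·x^8)·Dx^3  (order 3).
h: a_k = 1, 9, 2, -119/3, 5, 2088/5, 13, …
ICs: h(0) = 1, h′(0) = 9, h′′(0) = 4.

f: a_k = 0, 8, 0, -128/3, 0, 2048/5, 0, …
g: a_k = 1, 1, 2, 3, 5, 8, 13, …
Sum ⇒ L₀ = lclm(L_f,L_g) in ℚ(x)⟨Dx⟩.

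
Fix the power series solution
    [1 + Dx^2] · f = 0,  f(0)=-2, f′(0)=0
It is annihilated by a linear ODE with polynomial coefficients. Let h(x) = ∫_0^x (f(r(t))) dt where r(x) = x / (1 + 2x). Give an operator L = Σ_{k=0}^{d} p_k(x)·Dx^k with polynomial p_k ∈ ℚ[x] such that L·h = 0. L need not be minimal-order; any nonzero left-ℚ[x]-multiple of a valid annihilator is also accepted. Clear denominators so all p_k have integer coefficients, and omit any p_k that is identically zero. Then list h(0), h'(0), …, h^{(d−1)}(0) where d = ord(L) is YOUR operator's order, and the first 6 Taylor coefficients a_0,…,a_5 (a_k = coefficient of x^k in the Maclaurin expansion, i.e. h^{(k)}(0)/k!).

f: a_k = -2, 0, 1, 0, -1/12, 0, …
f∘r: x↦r, Dx↦Dx/r' in L_f ⇒ L₀.
h=∫h₀ ⇒ L = L₀·Dx.
L = Dx + (4 + 24·x + 48·x^2 + 32·x^3)·Dx^2 + (1 + 8·x + 24·x^2 + 32·x^3 + 16·x^4)·Dx^3  (order 3).
h: a_k = 0, -2, 0, 1/3, -1, 143/60, …
ICs: h(0) = 0, h′(0) = -2, h′′(0) = 0.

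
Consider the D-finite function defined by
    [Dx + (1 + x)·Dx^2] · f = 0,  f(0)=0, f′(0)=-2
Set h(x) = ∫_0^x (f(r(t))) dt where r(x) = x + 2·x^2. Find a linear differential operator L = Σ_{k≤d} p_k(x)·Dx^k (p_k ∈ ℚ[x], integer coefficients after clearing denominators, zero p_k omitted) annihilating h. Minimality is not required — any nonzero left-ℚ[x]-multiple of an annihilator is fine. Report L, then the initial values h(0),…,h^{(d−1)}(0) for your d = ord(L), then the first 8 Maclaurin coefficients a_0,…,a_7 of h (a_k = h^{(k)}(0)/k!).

f: a_k = 0, -2, 1, -2/3, 1/2, -2/5, 1/3, -2/7, …
Substitute x→r, Dx→(1/r')Dx; clear ⇒ L₀.
Integrate: L := L₀·Dx.
L = (-3 + 4·x + 8·x^2)·Dx^2 + (1 + 5·x + 6·x^2 + 8·x^3)·Dx^3  (order 3).
h: a_k = 0, 0, -1, -1, 5/6, 1/10, -11/15, 3/7, …
ICs: h(0) = 0, h′(0) = 0, h′′(0) = -2.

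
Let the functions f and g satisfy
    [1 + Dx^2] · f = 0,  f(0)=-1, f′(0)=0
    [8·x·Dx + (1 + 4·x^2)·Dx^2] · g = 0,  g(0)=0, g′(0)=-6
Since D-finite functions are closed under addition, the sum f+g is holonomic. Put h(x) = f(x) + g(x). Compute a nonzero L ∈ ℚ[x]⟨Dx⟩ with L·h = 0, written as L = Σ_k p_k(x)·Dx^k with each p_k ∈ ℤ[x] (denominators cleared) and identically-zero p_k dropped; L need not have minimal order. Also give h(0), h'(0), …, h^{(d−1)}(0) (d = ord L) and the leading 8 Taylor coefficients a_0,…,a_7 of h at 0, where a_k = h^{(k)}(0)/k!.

L = (-376·x + 1600·x^3 + 128·x^5)·Dx + (-7 + 76·x^2 + 432·x^4 + 64·x^6)·Dx^2 + (-376·x + 1600·x^3 + 128·x^5)·Dx^3 + (-7 + 76·x^2 + 432·x^4 + 64·x^6)·Dx^4  (order 4).
h: a_k = -1, -6, 1/2, 8, -1/24, -96/5, 1/720, 384/7, …
ICs: h(0) = -1, h′(0) = -6, h′′(0) = 1, h′′′(0) = 48.

f: a_k = -1, 0, 1/2, 0, -1/24, 0, 1/720, 0, …
g: a_k = 0, -6, 0, 8, 0, -96/5, 0, 384/7, …
f+g: L₀ = lclm(L_f,L_g), ord ≤ 2+2.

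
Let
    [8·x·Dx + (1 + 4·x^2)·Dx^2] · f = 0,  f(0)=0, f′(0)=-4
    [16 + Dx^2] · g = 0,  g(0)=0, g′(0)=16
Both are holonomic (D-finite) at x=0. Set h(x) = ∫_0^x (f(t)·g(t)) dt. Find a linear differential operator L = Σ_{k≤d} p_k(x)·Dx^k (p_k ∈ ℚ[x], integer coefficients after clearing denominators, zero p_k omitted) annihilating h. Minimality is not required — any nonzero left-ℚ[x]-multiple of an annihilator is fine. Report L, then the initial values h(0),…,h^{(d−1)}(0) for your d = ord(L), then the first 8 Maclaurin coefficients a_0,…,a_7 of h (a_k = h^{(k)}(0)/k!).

f: a_k = 0, -4, 0, 16/3, 0, -64/5, 0, 256/7, …
g: a_k = 0, 16, 0, -128/3, 0, 512/15, 0, -4096/315, …
Product ⇒ symmetric product L₀, ord ≤ 4.
Integrate: L := L₀·Dx.
L = (2560 + 29696·x^2 + 118784·x^4 + 262144·x^6 + 262144·x^8)·Dx + (1536·x + 14336·x^3 + 49152·x^5 + 65536·x^7)·Dx^2 + (240 + 3008·x^2 + 13824·x^4 + 32768·x^6 + 32768·x^8)·Dx^3 + (96·x + 896·x^3 + 3072·x^5 + 4096·x^7)·Dx^4 + (5 + 72·x^2 + 400·x^4 + 1024·x^6 + 1024·x^8)·Dx^5  (order 5).
h: a_k = 0, 0, 0, -64/3, 0, 256/5, 0, -5120/63, …
ICs: h(0) = 0, h′(0) = 0, h′′(0) = 0, h′′′(0) = -128, h′′′′(0) = 0.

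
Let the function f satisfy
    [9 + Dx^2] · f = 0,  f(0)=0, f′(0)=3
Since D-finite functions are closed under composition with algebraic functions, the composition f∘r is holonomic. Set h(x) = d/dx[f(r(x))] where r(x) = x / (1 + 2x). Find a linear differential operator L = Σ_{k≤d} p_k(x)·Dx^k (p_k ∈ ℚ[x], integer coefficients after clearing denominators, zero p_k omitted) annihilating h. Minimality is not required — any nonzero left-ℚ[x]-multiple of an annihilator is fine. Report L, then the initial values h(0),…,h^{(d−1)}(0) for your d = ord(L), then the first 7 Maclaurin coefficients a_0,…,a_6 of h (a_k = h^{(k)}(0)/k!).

f: a_k = 0, 3, 0, -9/2, 0, 81/40, 0, …
h₀=f(r): pull back L_f along r ⇒ L₀.
Derive L from L₀ (diff closure).
L = (33 + 96·x + 96·x^2) + (12 + 72·x + 144·x^2 + 96·x^3)·Dx + (1 + 8·x + 24·x^2 + 32·x^3 + 16·x^4)·Dx^2  (order 2).
h: a_k = 3, -12, 45/2, 12, -2319/8, 2925/2, -429483/80, …
ICs: h(0) = 3, h′(0) = -12.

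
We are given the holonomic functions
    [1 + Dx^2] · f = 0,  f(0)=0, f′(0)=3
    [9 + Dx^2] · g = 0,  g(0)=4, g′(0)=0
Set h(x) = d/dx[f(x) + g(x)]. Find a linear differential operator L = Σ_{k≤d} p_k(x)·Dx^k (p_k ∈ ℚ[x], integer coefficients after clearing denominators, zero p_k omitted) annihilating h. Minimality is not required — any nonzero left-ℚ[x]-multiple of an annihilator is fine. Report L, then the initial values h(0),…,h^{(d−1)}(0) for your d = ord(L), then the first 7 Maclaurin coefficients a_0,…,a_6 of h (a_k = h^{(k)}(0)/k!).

L = 9 + 10·Dx^2 + Dx^4  (order 4).
h: a_k = 3, -36, -3/2, 54, 1/8, -243/10, -1/240, …
ICs: h(0) = 3, h′(0) = -36, h′′(0) = -3, h′′′(0) = 324.

f: a_k = 0, 3, 0, -1/2, 0, 1/40, 0, …
g: a_k = 4, 0, -18, 0, 27/2, 0, -81/20, …
f+g: L₀ = lclm(L_f,L_g), ord ≤ 2+2.
h₀' ⇒ L via d/dx closure of L₀.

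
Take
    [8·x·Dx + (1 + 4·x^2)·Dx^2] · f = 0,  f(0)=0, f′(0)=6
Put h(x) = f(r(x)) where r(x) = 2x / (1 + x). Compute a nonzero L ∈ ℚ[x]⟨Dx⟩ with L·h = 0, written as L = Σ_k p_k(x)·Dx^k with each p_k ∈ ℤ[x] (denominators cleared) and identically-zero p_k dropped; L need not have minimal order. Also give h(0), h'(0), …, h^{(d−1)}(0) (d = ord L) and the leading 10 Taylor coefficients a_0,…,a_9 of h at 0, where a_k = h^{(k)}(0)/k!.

f: a_k = 0, 6, 0, -8, 0, 96/5, 0, -384/7, 0, 512/3, …
Substitute x→r, Dx→(1/r')Dx; clear ⇒ L₀.
L = (2 + 34·x)·Dx + (1 + 2·x + 17·x^2)·Dx^2  (order 2).
h: a_k = 0, 12, -12, -52, 180, 1212/5, -2444, 8724/7, 28980, -203996/3, …
ICs: h(0) = 0, h′(0) = 12.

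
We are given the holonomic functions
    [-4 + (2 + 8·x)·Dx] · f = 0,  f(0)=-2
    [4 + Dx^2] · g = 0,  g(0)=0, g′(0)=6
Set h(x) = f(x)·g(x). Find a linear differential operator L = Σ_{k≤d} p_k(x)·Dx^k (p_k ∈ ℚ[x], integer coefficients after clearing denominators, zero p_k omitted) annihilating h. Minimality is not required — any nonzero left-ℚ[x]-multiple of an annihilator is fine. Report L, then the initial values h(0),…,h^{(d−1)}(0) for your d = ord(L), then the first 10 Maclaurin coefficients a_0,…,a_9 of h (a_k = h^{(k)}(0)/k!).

f: a_k = -2, -4, 4, -8, 20, -56, 168, -528, 1716, -5720, …
g: a_k = 0, 6, 0, -4, 0, 4/5, 0, -8/105, 0, 4/945, …
Product ⇒ symmetric product L₀, ord ≤ 2.
L = (16 + 32·x + 64·x^2) + (-4 - 16·x)·Dx + (1 + 8·x + 16·x^2)·Dx^2  (order 2).
h: a_k = 0, -12, -24, 32, -32, 512/5, -1536/5, 97792/105, -61952/21, 9109504/945, …
ICs: h(0) = 0, h′(0) = -12.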